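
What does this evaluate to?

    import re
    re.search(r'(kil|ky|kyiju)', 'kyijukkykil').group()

'ky'

`|` is ordered: at each position the engine commits to the first alternative that works.
The match spans [0:2] → 'ky'.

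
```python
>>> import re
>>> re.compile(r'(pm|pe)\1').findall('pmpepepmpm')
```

`\1` is not a pattern — it's the concrete string captured by group 1, re-applied verbatim.
One capturing group, so `findall` returns just the captured substring from each match — 2 in all.

['pe', 'pm']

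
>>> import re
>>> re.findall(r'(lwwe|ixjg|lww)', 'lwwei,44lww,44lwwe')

The regex engine tests alternatives in the order written; an earlier branch that matches wins even if a later one would match more.
Walking the string: at [0:4] match 'lwwe', group 1 = 'lwwe'; at [8:11] match 'lww', group 1 = 'lww'; at [14:18] match 'lwwe', group 1 = 'lwwe'.
Because there's exactly one group, `findall` drops the full match and keeps group 1 from each hit.

['lwwe', 'lww', 'lwwe']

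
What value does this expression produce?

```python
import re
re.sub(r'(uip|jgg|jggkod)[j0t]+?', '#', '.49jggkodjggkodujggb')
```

'.49#ggkodujggb'

Every occurrence is swapped for '#'.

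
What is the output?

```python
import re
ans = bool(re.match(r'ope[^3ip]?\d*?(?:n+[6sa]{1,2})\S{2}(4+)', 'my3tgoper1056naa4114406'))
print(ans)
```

False

Pattern: the literal 'ope', then optionally any character except [3ip], then zero or more of a digit (lazy); then one or more of a literal 'n', then 1 to 2 of one of [6sa] (non-capturing group); then exactly 2 of a non-whitespace character; then one or more of a literal '4' (captured).
`re.match` won't scan ahead — the pattern has to work from the very first character.
Here position 0 doesn't satisfy it, so the call returns None, and `bool(None)` is False.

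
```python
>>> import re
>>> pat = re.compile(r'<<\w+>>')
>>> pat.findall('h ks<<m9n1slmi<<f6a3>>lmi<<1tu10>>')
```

Matches: at [14:22] → '<<f6a3>>'; at [25:34] → '<<1tu10>>'.
No capturing groups, so `findall` returns the 2 full match strings.

['<<f6a3>>', '<<1tu10>>']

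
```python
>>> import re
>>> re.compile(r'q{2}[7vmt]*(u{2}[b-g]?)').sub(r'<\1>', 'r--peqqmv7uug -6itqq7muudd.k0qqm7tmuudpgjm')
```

'r--pe<uug> -6it<uud>d.k0<uud>pgjm'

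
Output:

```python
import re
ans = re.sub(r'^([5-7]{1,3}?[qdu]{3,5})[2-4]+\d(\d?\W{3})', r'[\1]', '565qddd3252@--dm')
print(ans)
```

[565qddd]dm

`\1` in the replacement pulls in group 1's text for each match.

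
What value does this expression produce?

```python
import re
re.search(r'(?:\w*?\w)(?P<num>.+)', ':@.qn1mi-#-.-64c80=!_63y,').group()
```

This matches zero or more of a word character (lazy), then a word character (non-capturing group); then one or more of any character (captured as 'num').
`re.search` scans for the first position where the pattern succeeds.
The match spans [3:25] → 'qn1mi-#-.-64c80=!_63y,'.
Captured: group 1 = 'n1mi-#-.-64c80=!_63y,'.

'qn1mi-#-.-64c80=!_63y,'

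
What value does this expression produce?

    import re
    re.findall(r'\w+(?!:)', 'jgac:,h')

['jga', 'h']

A negative assertion filters positions out without eating any characters.
Walking the string: at [0:3] → 'jga'; at [6:7] → 'h'.
With no groups in the pattern, `findall` gives back each whole match — 2 here.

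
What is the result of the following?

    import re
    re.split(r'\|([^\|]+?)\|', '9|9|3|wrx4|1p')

['9', '9', '3', 'wrx4', '1p']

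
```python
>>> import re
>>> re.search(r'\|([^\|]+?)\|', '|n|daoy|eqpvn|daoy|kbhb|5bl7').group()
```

'|n|'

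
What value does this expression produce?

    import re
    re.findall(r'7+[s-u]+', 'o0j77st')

['77st']

Pattern: one or more of a literal '7'; then one or more of a character in [s-u].
Scanning left to right: at [3:7] → '77st'.
Since nothing is captured, `findall` lists the 1 matched substring directly.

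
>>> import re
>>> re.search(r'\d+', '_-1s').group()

This matches one or more of a digit.
`re.search` scans for the first position where the pattern succeeds.
The match spans [2:3] → '1'.

'1'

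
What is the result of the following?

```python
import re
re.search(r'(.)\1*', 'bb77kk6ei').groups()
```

('b',)

`\1` is not a pattern — it's the concrete string captured by group 1, re-applied verbatim.
`search` walks the string left to right and returns the first match it finds.
The match spans [0:2] → 'bb'.
Captured: group 1 = 'b'.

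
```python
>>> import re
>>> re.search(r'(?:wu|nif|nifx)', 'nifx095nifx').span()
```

(0, 3)

Branches in `(...|...)` are attempted left-to-right; the first branch that allows the whole pattern to succeed is taken.
`search` walks the string left to right and returns the first match it finds.
The match spans [0:3] → 'nif'.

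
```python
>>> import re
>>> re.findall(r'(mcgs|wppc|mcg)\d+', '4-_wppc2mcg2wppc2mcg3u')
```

`findall` collects group 1 from each match (4 total).

['wppc', 'mcg', 'wppc', 'mcg']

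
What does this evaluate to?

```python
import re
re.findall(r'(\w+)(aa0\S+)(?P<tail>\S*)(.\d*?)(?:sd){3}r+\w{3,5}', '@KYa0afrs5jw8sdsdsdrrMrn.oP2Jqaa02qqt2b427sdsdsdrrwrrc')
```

This matches one or more of a word character (captured); then the literal 'aa0', then one or more of a non-whitespace character (captured); then zero or more of a non-whitespace character (captured as 'tail'); then any character, then zero or more of a digit (lazy) (captured); then the literal 'sd' repeated 3 times, then one or more of the literal 'r', then 3 to 5 of a word character.
Walking the string: at [25:54] match 'oP2Jqaa02qqt2b427sdsdsdrrwrrc', groups = ('oP2Jq', 'aa02qqt2b42', '', '7').
Multiple groups make `findall` return tuples — one 4-tuple for the one match.

[('oP2Jq', 'aa02qqt2b42', '', '7')]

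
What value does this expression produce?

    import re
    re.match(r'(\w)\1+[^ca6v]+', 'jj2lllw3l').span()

(0, 9)

The backreference `\1` re-matches whatever the first group consumed, character for character.
`match` is anchored at position 0; if the pattern doesn't fit there, it returns None.
The match spans [0:9] → 'jj2lllw3l'.
Captured: group 1 = 'j'.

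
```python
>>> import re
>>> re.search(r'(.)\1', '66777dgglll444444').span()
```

`\1` is not a pattern — it's the concrete string captured by group 1, re-applied verbatim.
`re.search` tries every starting position until one works.
The match spans [0:2] → '66'.
Captured: group 1 = '6'.

(0, 2)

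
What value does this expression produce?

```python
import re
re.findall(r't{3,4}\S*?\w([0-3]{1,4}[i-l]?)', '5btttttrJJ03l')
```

['03l']

The pattern matches 3 to 4 of a literal 't', then zero or more of a non-whitespace character (lazy), then a word character; then 1 to 4 of a character in [0-3], then optionally a character in [i-l] (captured).
With the lazy modifier that quantifier settles for the fewest repetitions that let the rest of the pattern succeed (the atoms after it are unaffected and can still be greedy).
Walking the string: at [2:13] match 'tttttrJJ03l', group 1 = '03l'.
With a single group, `findall` returns only what that group captured — 1 item.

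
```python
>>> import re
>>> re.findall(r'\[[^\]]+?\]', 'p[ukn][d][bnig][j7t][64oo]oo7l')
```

Matches: at [1:6] → '[ukn]'; at [6:9] → '[d]'; at [9:15] → '[bnig]'; at [15:20] → '[j7t]'; at [20:26] → '[64oo]'.
Since nothing is captured, `findall` lists the 5 matched substrings directly.

['[ukn]', '[d]', '[bnig]', '[j7t]', '[64oo]']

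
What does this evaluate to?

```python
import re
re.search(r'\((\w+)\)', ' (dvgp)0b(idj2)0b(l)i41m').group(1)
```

'dvgp'

`re.search` tries every starting position until one works.
The match spans [1:7] → '(dvgp)'.
Captured: group 1 = 'dvgp'.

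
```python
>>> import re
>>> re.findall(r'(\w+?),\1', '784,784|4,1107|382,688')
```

['784']

`\1` is not a pattern — it's the concrete string captured by group 1, re-applied verbatim.
With a single group, `findall` returns only what that group captured — 1 item.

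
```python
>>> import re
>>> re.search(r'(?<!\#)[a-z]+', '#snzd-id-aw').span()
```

(2, 5)

Because the assertion is negative and zero-width, positions next to the forbidden text are skipped.
The match spans [2:5] → 'nzd'.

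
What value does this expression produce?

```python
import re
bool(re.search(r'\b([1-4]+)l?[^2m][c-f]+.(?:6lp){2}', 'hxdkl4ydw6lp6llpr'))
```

Pattern: a word boundary (`\b`, zero-width); then one or more of a character in [1-4] (captured); then optionally the literal 'l', then any character except [2m], then one or more of a character in [c-f]; then any character, then the literal '6lp' repeated 2 times.
`re.search` tries every starting position until one works.
Here no position works, so the call returns None, and `bool(None)` is False.

False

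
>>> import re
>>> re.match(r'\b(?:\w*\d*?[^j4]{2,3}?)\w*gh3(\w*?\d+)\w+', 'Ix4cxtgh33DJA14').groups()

The match spans [0:15] → 'Ix4cxtgh33DJA14'.
Captured: group 1 = '3'.

('3',)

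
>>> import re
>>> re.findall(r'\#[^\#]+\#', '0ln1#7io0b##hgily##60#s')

['#7io0b#', '#hgily#', '#60#']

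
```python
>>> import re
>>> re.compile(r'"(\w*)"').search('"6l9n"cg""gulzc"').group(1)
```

'6l9n'

`re.search` tries every starting position until one works.
The match spans [0:6] → '"6l9n"'.
Captured: group 1 = '6l9n'.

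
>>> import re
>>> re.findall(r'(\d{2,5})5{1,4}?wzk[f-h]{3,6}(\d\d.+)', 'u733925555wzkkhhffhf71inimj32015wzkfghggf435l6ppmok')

[('3201', '435l6ppmok')]

The pattern matches 2 to 5 of a digit (captured); then 1 to 4 of the literal '5' (lazy), then the literal 'wzk', then 3 to 6 of a character in [f-h]; then a digit, then a digit, then one or more of any character (captured).
With 2 capturing groups, `findall` returns a 2-tuple per match.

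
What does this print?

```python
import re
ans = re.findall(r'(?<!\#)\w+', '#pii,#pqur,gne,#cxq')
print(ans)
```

The negative lookahead/lookbehind blocks any match where the forbidden context is present.
Scanning left to right: at [2:4] → 'ii'; at [7:10] → 'qur'; at [11:14] → 'gne'; at [17:19] → 'xq'.
With no groups in the pattern, `findall` gives back each whole match — 4 here.

['ii', 'qur', 'gne', 'xq']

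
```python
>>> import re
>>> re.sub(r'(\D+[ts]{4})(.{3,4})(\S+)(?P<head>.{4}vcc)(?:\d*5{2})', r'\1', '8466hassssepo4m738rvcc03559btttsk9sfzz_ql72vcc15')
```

Pattern: one or more of a non-digit, then exactly 4 of one of [ts] (captured); then 3 to 4 of any character (captured); then one or more of a non-whitespace character (captured); then exactly 4 of any character, then the literal 'vcc' (captured as 'head'); then zero or more of a digit, then exactly 2 of a literal '5' (non-capturing group).
The replacement refers to a captured group, so each match is rewritten using its own captured text.

'8466hassss9btttsk9sfzz_ql72vcc15'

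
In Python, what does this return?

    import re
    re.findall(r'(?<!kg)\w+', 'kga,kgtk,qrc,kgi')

`(?!…)`/`(?<!…)` only lets a position through if the neighbouring text does NOT match; no characters are consumed.
Matches: at [0:3] → 'kga'; at [4:8] → 'kgtk'; at [9:12] → 'qrc'; at [13:16] → 'kgi'.
No capturing groups, so `findall` returns the 4 full match strings.

['kga', 'kgtk', 'qrc', 'kgi']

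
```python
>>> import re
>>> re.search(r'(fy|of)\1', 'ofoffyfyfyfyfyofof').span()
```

(0, 4)

After group 1 captures some text, `\1` only succeeds where that same text appears again.
`re.search` scans for the first position where the pattern succeeds.
The match spans [0:4] → 'ofof'.
Captured: group 1 = 'of'.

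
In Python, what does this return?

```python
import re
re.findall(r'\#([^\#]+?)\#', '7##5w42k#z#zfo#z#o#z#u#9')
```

['5w42k', 'zfo', 'o', 'u']

Walking the string: at [2:9] match '#5w42k#', group 1 = '5w42k'; at [10:15] match '#zfo#', group 1 = 'zfo'; at [16:19] match '#o#', group 1 = 'o'; at [20:23] match '#u#', group 1 = 'u'.
Because there's exactly one group, `findall` drops the full match and keeps group 1 from each hit.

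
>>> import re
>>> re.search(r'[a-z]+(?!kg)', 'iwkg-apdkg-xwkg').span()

(0, 4)

`(?!…)`/`(?<!…)` only lets a position through if the neighbouring text does NOT match; no characters are consumed.
Unlike `match`, `search` isn't anchored — it looks for the pattern anywhere in the string.
The match spans [0:4] → 'iwkg'.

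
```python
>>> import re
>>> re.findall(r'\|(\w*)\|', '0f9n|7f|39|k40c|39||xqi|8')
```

['7f', 'k40c', '']

Matches: at [4:8] match '|7f|', group 1 = '7f'; at [10:16] match '|k40c|', group 1 = 'k40c'; at [18:20] match '||', group 1 = ''.
One capturing group, so `findall` returns just the captured substring from each match — 3 in all.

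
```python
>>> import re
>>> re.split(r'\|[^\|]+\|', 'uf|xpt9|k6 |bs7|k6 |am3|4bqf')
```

['uf', 'k6 ', 'k6 ', '4bqf']

`split` removes every match and returns the 4 fragments in between.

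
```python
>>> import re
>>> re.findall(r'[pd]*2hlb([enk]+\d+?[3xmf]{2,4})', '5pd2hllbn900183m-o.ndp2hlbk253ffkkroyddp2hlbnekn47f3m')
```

['k253ff', 'nekn47f3m']

Because there's exactly one group, `findall` drops the full match and keeps group 1 from each hit.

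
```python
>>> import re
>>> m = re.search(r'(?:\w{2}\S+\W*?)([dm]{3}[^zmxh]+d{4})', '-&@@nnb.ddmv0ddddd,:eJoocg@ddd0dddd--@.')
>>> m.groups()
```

('ddd0dddd',)

The pattern matches exactly 2 of a word character, then one or more of a non-whitespace character, then zero or more of a non-word character (lazy) (non-capturing group); then exactly 3 of one of [dm], then one or more of any character except [zmxh], then exactly 4 of the literal 'd' (captured).
Unlike `match`, `search` isn't anchored — it looks for the pattern anywhere in the string.
The match spans [4:35] → 'nnb.ddmv0ddddd,:eJoocg@ddd0dddd'.
Captured: group 1 = 'ddd0dddd'.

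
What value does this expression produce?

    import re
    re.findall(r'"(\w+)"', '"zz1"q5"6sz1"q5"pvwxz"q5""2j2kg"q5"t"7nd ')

['zz1', '6sz1', 'pvwxz', '2j2kg', 't']

Because there's exactly one group, `findall` drops the full match and keeps group 1 from each hit.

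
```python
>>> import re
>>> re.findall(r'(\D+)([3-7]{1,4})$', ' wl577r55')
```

This matches one or more of a non-digit (captured); then 1 to 4 of a character in [3-7] (captured); then anchored at the end.
Matches: at [6:9] match 'r55', groups = ('r', '55').
`findall` packs the 2 group values into a tuple for every match.

[('r', '55')]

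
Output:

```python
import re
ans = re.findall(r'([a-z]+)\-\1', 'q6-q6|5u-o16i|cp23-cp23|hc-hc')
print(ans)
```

The backreference `\1` re-matches whatever the first group consumed, character for character.
Matches: at [24:29] match 'hc-hc', group 1 = 'hc'.
With a single group, `findall` returns only what that group captured — 1 item.

['hc']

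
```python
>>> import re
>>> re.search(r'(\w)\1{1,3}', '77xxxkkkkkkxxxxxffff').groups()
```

The backreference `\1` re-matches whatever the first group consumed, character for character.
`re.search` tries every starting position until one works.
The match spans [0:2] → '77'.
Captured: group 1 = '7'.

('7',)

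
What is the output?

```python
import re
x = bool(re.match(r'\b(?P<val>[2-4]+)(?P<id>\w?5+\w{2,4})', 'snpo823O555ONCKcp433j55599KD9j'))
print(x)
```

False

The pattern matches a word boundary (`\b`, zero-width); then one or more of a character in [2-4] (captured as 'val'); then optionally a word character, then one or more of the literal '5', then 2 to 4 of a word character (captured as 'id').
`match` is anchored at position 0; if the pattern doesn't fit there, it returns None.
Here position 0 doesn't satisfy it, so the call returns None, and `bool(None)` is False.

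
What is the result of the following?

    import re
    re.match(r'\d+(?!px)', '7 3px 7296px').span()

`(?!…)`/`(?<!…)` only lets a position through if the neighbouring text does NOT match; no characters are consumed.
With `match`, the pattern is implicitly anchored at the beginning.
The match spans [0:1] → '7'.

(0, 1)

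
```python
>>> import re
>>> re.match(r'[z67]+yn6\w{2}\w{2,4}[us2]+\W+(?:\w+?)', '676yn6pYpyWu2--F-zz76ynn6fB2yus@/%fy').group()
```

'676yn6pYpyWu2--F'

`re.match` only tries the pattern at the start of the string.
The match spans [0:16] → '676yn6pYpyWu2--F'.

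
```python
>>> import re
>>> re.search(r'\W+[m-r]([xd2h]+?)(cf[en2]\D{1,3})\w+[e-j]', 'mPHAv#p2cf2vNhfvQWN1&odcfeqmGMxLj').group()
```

The match spans [5:15] → '#p2cf2vNhf'.

'#p2cf2vNhf'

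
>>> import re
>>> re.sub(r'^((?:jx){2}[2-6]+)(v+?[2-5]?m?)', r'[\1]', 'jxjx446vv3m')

'[jxjx446]v3m'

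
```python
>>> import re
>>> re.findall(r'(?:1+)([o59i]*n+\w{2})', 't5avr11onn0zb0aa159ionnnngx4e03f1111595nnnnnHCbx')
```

['onn0z', '59ionnnngx', '595nnnnnHC']

This matches one or more of a literal '1' (non-capturing group); then zero or more of one of [o59i], then one or more of the literal 'n', then exactly 2 of a word character (captured).
One capturing group, so `findall` returns just the captured substring from each match — 3 in all.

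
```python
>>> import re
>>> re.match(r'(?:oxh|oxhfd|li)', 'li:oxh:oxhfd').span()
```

`re.match` only tries the pattern at the start of the string.
The match spans [0:2] → 'li'.

(0, 2)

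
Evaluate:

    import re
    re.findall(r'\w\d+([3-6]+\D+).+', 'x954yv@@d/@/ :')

['4yv@@d/@/ ']

With a single group, `findall` returns only what that group captured — 1 item.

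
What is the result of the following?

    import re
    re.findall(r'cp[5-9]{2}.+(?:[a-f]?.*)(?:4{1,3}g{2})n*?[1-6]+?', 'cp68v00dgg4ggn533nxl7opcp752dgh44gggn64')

['cp68v00dgg4ggn5']

Pattern: the literal 'cp', then exactly 2 of a character in [5-9], then one or more of any character; then optionally a character in [a-f], then zero or more of any character (non-capturing group); then 1 to 3 of a literal '4', then exactly 2 of the literal 'g' (non-capturing group); then zero or more of a literal 'n' (lazy), then one or more of a character in [1-6] (lazy).
Because the quantifier is non-greedy, it stops expanding at the earliest point where the rest of the pattern can succeed.
Matches: at [0:15] → 'cp68v00dgg4ggn5'.
Since nothing is captured, `findall` lists the 1 matched substring directly.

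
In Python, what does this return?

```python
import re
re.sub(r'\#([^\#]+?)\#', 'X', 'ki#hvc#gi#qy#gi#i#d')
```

'kiXgiXgiXd'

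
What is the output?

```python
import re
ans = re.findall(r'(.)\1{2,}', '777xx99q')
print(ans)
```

['7']

The backreference `\1` re-matches whatever the first group consumed, character for character.
With a single group, `findall` returns only what that group captured — 1 item.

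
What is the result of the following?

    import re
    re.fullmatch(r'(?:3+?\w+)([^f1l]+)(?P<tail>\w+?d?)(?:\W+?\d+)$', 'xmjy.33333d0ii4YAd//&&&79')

This matches one or more of the literal '3' (lazy), then one or more of a word character (non-capturing group); then one or more of any character except [f1l] (captured); then one or more of a word character (lazy), then optionally a literal 'd' (captured as 'tail'); then one or more of a non-word character (lazy), then one or more of a digit (non-capturing group); then anchored at the end.
For `fullmatch`, every character of the input must be accounted for by the pattern.
Here the pattern can't cover the whole string, so the call returns None.

None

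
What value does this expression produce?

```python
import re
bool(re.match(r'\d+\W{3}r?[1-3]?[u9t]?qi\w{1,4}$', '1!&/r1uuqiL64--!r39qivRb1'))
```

False

`match` is anchored at position 0; if the pattern doesn't fit there, it returns None.
Here position 0 doesn't satisfy it, so the call returns None, and `bool(None)` is False.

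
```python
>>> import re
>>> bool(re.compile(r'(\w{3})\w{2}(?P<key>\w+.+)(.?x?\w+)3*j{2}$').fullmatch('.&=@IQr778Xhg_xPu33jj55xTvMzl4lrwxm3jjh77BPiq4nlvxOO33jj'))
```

False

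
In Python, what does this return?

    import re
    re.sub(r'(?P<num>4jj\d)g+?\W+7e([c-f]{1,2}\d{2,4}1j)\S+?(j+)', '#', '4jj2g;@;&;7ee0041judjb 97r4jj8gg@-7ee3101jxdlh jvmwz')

The pattern matches the literal '4jj', then a digit (captured as 'num'); then one or more of a literal 'g' (lazy), then one or more of a non-word character, then the literal '7e'; then 1 to 2 of a character in [c-f], then 2 to 4 of a digit, then the literal '1j' (captured); then one or more of a non-whitespace character (lazy); then one or more of a literal 'j' (captured).
Matches: at [0:21] → '4jj2g;@;&;7ee0041judj'.
Every occurrence is swapped for '#'.

'#b 97r4jj8gg@-7ee3101jxdlh jvmwz'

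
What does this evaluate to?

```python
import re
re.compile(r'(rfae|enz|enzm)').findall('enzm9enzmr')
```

['enz', 'enz']

The regex engine tests alternatives in the order written; an earlier branch that matches wins even if a later one would match more.
Matches: at [0:3] match 'enz', group 1 = 'enz'; at [5:8] match 'enz', group 1 = 'enz'.
`findall` collects group 1 from each match (2 total).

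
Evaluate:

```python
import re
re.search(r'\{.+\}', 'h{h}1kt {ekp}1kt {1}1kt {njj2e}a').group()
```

'{h}1kt {ekp}1kt {1}1kt {njj2e}'

The match spans [1:31] → '{h}1kt {ekp}1kt {1}1kt {njj2e}'.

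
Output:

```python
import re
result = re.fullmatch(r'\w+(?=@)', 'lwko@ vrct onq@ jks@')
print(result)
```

Because the assertion is zero-width, the text it checks is not consumed and won't appear in the result.
`fullmatch` succeeds only if the pattern covers the string from start to end.
Here the pattern can't cover the whole string, so the call returns None.

None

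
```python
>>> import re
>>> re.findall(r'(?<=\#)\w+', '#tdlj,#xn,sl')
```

Because the assertion is zero-width, the text it checks is not consumed and won't appear in the result.
No capturing groups, so `findall` returns the 2 full match strings.

['tdlj', 'xn']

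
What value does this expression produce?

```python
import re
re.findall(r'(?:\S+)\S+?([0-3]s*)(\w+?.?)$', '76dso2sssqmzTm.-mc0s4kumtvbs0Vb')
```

[('0', 'Vb')]

The pattern matches one or more of a non-whitespace character (non-capturing group); then one or more of a non-whitespace character (lazy); then a character in [0-3], then zero or more of a literal 's' (captured); then one or more of a word character (lazy), then optionally any character (captured); then anchored at the end.
Walking the string: at [0:31] match '76dso2sssqmzTm.-mc0s4kumtvbs0Vb', groups = ('0', 'Vb').
`findall` packs the 2 group values into a tuple for every match.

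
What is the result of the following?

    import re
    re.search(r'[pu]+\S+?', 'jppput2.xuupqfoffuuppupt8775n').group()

'ppput'

The pattern matches one or more of one of [pu]; then one or more of a non-whitespace character (lazy).
`search` walks the string left to right and returns the first match it finds.
The match spans [1:6] → 'ppput'.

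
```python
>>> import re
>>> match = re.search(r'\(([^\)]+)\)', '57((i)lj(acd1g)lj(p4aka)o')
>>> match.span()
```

(2, 6)

`re.search` tries every starting position until one works.
The match spans [2:6] → '((i)'.
Captured: group 1 = '(i'.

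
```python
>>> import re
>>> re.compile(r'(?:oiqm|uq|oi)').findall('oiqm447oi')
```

['oiqm', 'oi']

`|` is ordered: at each position the engine commits to the first alternative that works.
Scanning left to right: at [0:4] → 'oiqm'; at [7:9] → 'oi'.
`findall` yields the raw match text (2 of them) because the pattern has no groups.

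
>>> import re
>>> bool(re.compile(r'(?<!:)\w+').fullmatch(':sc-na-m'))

`(?!…)`/`(?<!…)` only lets a position through if the neighbouring text does NOT match; no characters are consumed.
`fullmatch` succeeds only if the pattern covers the string from start to end.
Here the string isn't matched end-to-end, so the call returns None, and `bool(None)` is False.

False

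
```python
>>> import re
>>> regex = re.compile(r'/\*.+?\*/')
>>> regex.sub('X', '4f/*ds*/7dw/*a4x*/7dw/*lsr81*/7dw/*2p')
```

Lazy quantifiers expand one character at a time until the remainder of the pattern can match.
Matches: at [2:8] → '/*ds*/'; at [11:18] → '/*a4x*/'; at [21:30] → '/*lsr81*/'.
Each match is replaced by 'X'.

'4fX7dwX7dwX7dw/*2p'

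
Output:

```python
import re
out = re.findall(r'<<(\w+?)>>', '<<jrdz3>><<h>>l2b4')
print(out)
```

Matches: at [0:9] match '<<jrdz3>>', group 1 = 'jrdz3'; at [9:14] match '<<h>>', group 1 = 'h'.
With a single group, `findall` returns only what that group captured — 2 items.

['jrdz3', 'h']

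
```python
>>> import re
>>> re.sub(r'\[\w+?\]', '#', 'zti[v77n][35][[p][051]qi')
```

Matches: at [3:9] → '[v77n]'; at [9:13] → '[35]'; at [14:17] → '[p]'; at [17:22] → '[051]'.
Each match is replaced by '#'.

'zti##[##qi'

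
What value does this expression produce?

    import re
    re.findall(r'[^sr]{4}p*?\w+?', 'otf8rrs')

Pattern: exactly 4 of any character except [sr], then zero or more of a literal 'p' (lazy); then one or more of a word character (lazy).
With the lazy modifier that quantifier settles for the fewest repetitions that let the rest of the pattern succeed (the atoms after it are unaffected and can still be greedy).
Walking the string: at [0:5] → 'otf8r'.
`findall` yields the raw match text (1 of them) because the pattern has no groups.

['otf8r']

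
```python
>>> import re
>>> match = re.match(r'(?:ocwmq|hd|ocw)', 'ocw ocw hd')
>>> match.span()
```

(0, 3)

`re.match` won't scan ahead — the pattern has to work from the very first character.
The match spans [0:3] → 'ocw'.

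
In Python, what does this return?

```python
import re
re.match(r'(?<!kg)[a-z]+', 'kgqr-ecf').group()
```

'kgqr'

`(?!…)`/`(?<!…)` only lets a position through if the neighbouring text does NOT match; no characters are consumed.
`match` is anchored at position 0; if the pattern doesn't fit there, it returns None.
The match spans [0:4] → 'kgqr'.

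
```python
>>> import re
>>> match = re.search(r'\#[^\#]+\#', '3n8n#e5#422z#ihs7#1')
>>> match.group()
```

`re.search` tries every starting position until one works.
The match spans [4:8] → '#e5#'.

'#e5#'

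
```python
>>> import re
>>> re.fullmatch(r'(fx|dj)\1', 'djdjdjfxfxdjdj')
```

The backreference `\1` re-matches whatever the first group consumed, character for character.
`fullmatch` succeeds only if the pattern covers the string from start to end.
Here the pattern can't cover the whole string, so the call returns None.

None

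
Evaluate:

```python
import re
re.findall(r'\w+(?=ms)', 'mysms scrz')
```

['mys']

The `(?=…)`/`(?<=…)` assertion just peeks at neighbouring text; it doesn't advance the match position.
With no groups in the pattern, `findall` gives back each whole match — 1 here.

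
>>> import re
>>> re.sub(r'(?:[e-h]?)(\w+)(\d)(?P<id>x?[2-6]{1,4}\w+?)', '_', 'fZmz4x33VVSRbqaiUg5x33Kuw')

'_uw'

Pattern: optionally a character in [e-h] (non-capturing group); then one or more of a word character (captured); then a digit (captured); then optionally a literal 'x', then 1 to 4 of a character in [2-6], then one or more of a word character (lazy) (captured as 'id').
With the lazy modifier that quantifier settles for the fewest repetitions that let the rest of the pattern succeed (the atoms after it are unaffected and can still be greedy).
Matches: at [0:23] → 'fZmz4x33VVSRbqaiUg5x33K'.
`sub` substitutes '_' at each match site.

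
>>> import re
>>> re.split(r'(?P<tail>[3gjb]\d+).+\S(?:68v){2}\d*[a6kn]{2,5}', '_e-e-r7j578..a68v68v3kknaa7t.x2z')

`re.split` interleaves the captured-group text with the surrounding fragments.

['_e-e-r7', 'j578', '7t.x2z']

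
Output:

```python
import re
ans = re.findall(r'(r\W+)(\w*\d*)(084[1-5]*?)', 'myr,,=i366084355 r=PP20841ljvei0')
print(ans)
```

[('r,,=', 'i366', '084'), ('r=', 'PP2', '084')]

The pattern matches the literal 'r', then one or more of a non-word character (captured); then zero or more of a word character, then zero or more of a digit (captured); then the literal '084', then zero or more of a character in [1-5] (lazy) (captured).
Lazy quantifiers expand one character at a time until the remainder of the pattern can match.
Scanning left to right: at [2:13] match 'r,,=i366084', groups = ('r,,=', 'i366', '084'); at [17:25] match 'r=PP2084', groups = ('r=', 'PP2', '084').
With 3 capturing groups, `findall` returns a 3-tuple per match.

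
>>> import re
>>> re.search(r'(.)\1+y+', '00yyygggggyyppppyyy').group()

After group 1 captures some text, `\1` only succeeds where that same text appears again.
The match spans [0:5] → '00yyy'.

'00yyy'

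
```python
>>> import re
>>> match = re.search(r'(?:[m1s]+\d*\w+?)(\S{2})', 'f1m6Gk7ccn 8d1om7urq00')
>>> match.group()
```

This matches one or more of one of [m1s], then zero or more of a digit, then one or more of a word character (lazy) (non-capturing group); then exactly 2 of a non-whitespace character (captured).
With the lazy modifier that quantifier settles for the fewest repetitions that let the rest of the pattern succeed (the atoms after it are unaffected and can still be greedy).
`search` walks the string left to right and returns the first match it finds.
The match spans [1:7] → '1m6Gk7'.
Captured: group 1 = 'k7'.

'1m6Gk7'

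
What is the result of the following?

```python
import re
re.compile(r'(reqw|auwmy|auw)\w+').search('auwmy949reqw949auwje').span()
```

(0, 20)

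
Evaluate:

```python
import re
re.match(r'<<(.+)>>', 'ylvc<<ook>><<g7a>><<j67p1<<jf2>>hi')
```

With `match`, the pattern is implicitly anchored at the beginning.
Here position 0 doesn't satisfy it, so the call returns None.

None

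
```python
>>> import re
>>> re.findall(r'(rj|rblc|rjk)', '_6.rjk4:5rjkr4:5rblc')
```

['rj', 'rj', 'rblc']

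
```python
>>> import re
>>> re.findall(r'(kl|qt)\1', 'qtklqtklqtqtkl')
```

['qt']

After group 1 captures some text, `\1` only succeeds where that same text appears again.
Scanning left to right: at [8:12] match 'qtqt', group 1 = 'qt'.
Because there's exactly one group, `findall` drops the full match and keeps group 1 from the one hit.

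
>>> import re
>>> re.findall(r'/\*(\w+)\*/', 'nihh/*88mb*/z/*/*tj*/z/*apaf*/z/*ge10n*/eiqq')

Walking the string: at [4:12] match '/*88mb*/', group 1 = '88mb'; at [15:21] match '/*tj*/', group 1 = 'tj'; at [22:30] match '/*apaf*/', group 1 = 'apaf'; at [31:40] match '/*ge10n*/', group 1 = 'ge10n'.
One capturing group, so `findall` returns just the captured substring from each match — 4 in all.

['88mb', 'tj', 'apaf', 'ge10n']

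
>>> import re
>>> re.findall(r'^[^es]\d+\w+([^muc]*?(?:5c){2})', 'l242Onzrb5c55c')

[]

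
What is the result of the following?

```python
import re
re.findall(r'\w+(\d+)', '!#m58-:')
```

['8']

This matches one or more of a word character; then one or more of a digit (captured).
Matches: at [2:5] match 'm58', group 1 = '8'.
`findall` collects group 1 from the one match (1 total).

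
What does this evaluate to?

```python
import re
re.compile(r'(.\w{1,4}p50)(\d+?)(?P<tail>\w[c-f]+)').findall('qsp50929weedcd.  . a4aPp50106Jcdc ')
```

The pattern matches any character, then 1 to 4 of a word character, then the literal 'p50' (captured); then one or more of a digit (lazy) (captured); then a word character, then one or more of a character in [c-f] (captured as 'tail').
With 3 capturing groups, `findall` returns a 3-tuple per match.

[('qsp50', '929', 'weedcd'), (' a4aPp50', '106', 'Jcdc')]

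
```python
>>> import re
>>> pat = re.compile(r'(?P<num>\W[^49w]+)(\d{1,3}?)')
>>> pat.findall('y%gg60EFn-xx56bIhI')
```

This matches a non-word character, then one or more of any character except [49w] (captured as 'num'); then 1 to 3 of a digit (lazy) (captured).
Scanning left to right: at [1:14] match '%gg60EFn-xx56', groups = ('%gg60EFn-xx5', '6').
With 2 capturing groups, `findall` returns a 2-tuple per match.

[('%gg60EFn-xx5', '6')]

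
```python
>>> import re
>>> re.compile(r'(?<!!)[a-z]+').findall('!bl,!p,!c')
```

The negative lookahead/lookbehind blocks any match where the forbidden context is present.
Scanning left to right: at [2:3] → 'l'.
Since nothing is captured, `findall` lists the 1 matched substring directly.

['l']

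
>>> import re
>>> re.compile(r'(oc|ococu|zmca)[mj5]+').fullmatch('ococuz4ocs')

None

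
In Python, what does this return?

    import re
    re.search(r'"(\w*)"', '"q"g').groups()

Unlike `match`, `search` isn't anchored — it looks for the pattern anywhere in the string.
The match spans [0:3] → '"q"'.
Captured: group 1 = 'q'.

('q',)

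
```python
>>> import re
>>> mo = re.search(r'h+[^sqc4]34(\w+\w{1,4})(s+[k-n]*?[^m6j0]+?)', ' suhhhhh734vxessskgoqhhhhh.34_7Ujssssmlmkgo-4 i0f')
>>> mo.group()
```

'hhhhh734vxesssk'

A non-greedy quantifier consumes as few characters as it can — just enough that the remainder of the pattern still matches from where it stops; whatever follows it matches normally.
The match spans [3:18] → 'hhhhh734vxesssk'.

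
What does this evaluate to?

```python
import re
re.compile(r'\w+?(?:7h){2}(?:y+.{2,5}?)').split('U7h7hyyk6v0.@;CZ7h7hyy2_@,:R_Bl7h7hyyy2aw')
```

This matches one or more of a word character (lazy), then the literal '7h' repeated 2 times; then one or more of the literal 'y', then 2 to 5 of any character (lazy) (non-capturing group).
Matches to split on: at [0:9] → 'U7h7hyyk6'; at [14:24] → 'CZ7h7hyy2_'; at [27:40] → 'R_Bl7h7hyyy2a'.
The string is cut at each match, leaving 4 pieces.

['', 'v0.@;', '@,:', 'w']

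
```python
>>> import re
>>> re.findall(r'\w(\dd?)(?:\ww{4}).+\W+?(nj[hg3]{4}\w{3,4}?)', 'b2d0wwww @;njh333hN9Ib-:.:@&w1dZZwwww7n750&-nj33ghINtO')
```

[('2d', 'nj33ghINt')]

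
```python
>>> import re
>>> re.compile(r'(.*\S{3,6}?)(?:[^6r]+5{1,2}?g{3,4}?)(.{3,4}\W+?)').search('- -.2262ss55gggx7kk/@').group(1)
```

'- -.2262ss'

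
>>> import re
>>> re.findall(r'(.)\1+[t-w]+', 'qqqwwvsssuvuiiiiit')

['q', 's', 'i']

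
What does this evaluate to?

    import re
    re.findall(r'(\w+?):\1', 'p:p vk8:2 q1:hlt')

`\1` has to match the exact text group 1 already captured.
Matches: at [0:3] match 'p:p', group 1 = 'p'.
One capturing group, so `findall` returns just the captured substring from the one match — 1 in all.

['p']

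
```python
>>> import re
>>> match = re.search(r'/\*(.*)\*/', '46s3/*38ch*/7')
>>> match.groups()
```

`search` walks the string left to right and returns the first match it finds.
The match spans [4:12] → '/*38ch*/'.
Captured: group 1 = '38ch'.

('38ch',)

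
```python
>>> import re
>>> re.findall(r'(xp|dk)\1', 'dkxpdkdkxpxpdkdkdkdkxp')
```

`\1` is not a pattern — it's the concrete string captured by group 1, re-applied verbatim.
Walking the string: at [4:8] match 'dkdk', group 1 = 'dk'; at [8:12] match 'xpxp', group 1 = 'xp'; at [12:16] match 'dkdk', group 1 = 'dk'; at [16:20] match 'dkdk', group 1 = 'dk'.
One capturing group, so `findall` returns just the captured substring from each match — 4 in all.

['dk', 'xp', 'dk', 'dk']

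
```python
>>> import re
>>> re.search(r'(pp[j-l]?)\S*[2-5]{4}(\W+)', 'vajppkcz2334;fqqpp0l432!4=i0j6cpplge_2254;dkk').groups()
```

The match spans [3:42] → 'ppkcz2334;fqqpp0l432!4=i0j6cpplge_2254;'.
Captured: group 1 = 'ppk', group 2 = ';'.

('ppk', ';')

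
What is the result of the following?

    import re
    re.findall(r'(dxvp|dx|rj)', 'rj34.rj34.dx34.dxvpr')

['rj', 'rj', 'dx', 'dxvp']

`|` is ordered: at each position the engine commits to the first alternative that works.
Walking the string: at [0:2] match 'rj', group 1 = 'rj'; at [5:7] match 'rj', group 1 = 'rj'; at [10:12] match 'dx', group 1 = 'dx'; at [15:19] match 'dxvp', group 1 = 'dxvp'.
One capturing group, so `findall` returns just the captured substring from each match — 4 in all.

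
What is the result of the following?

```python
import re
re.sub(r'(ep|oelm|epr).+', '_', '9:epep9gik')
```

`sub` substitutes '_' at each match site.

'9:_'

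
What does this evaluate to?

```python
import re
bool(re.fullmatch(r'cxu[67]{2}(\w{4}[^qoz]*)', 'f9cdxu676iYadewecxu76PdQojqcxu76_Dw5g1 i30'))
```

False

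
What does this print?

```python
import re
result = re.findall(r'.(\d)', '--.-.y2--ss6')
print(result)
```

['2', '6']

This matches any character; then a digit (captured).
With a single group, `findall` returns only what that group captured — 2 items.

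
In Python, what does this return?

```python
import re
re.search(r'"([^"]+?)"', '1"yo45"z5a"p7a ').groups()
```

('yo45',)

`search` walks the string left to right and returns the first match it finds.
The match spans [1:7] → '"yo45"'.
Captured: group 1 = 'yo45'.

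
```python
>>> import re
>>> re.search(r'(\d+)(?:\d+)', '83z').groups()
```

('8',)

Pattern: one or more of a digit (captured); then one or more of a digit (non-capturing group).
`re.search` tries every starting position until one works.
The match spans [0:2] → '83'.
Captured: group 1 = '8'.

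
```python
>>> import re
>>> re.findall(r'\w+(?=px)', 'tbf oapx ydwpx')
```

['oa', 'ydw']

Because the assertion is zero-width, the text it checks is not consumed and won't appear in the result.
With no groups in the pattern, `findall` gives back each whole match — 2 here.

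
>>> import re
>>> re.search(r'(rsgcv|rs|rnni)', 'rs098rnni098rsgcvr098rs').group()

The match spans [0:2] → 'rs'.

'rs'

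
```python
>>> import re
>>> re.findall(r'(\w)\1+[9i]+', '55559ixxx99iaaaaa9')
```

The backreference `\1` re-matches whatever the first group consumed, character for character.
Scanning left to right: at [0:6] match '55559i', group 1 = '5'; at [6:12] match 'xxx99i', group 1 = 'x'; at [12:18] match 'aaaaa9', group 1 = 'a'.
`findall` collects group 1 from each match (3 total).

['5', 'x', 'a']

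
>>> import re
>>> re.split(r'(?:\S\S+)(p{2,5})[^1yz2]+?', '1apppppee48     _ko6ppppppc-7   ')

['', 'pp', 'e48     ', 'pp', '-7   ']

Pattern: a non-whitespace character, then one or more of a non-whitespace character (non-capturing group); then 2 to 5 of a literal 'p' (captured); then one or more of any character except [1yz2] (lazy).
Matches to split on: at [0:8] → '1apppppe'; at [16:27] → '_ko6ppppppc'.
The group in the pattern means `split` returns the separators' captures alongside the pieces.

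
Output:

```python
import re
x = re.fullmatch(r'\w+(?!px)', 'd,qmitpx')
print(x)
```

For `fullmatch`, every character of the input must be accounted for by the pattern.
Here the pattern can't cover the whole string, so the call returns None.

None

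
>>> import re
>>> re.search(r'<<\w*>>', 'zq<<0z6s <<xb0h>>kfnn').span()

(9, 17)

The match spans [9:17] → '<<xb0h>>'.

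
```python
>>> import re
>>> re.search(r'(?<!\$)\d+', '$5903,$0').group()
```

'903'

A negative assertion filters positions out without eating any characters.
The match spans [2:5] → '903'.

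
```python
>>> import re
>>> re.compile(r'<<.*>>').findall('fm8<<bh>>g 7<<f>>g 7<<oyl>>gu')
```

['<<bh>>g 7<<f>>g 7<<oyl>>']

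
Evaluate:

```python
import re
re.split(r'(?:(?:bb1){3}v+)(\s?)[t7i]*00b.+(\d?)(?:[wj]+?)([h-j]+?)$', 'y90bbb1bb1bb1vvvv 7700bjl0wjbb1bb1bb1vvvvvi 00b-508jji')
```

['y90b', ' ', '', 'i', '']

The pattern matches the literal 'bb1' repeated 3 times, then one or more of the literal 'v' (non-capturing group); then optionally whitespace (captured); then zero or more of one of [t7i], then the literal '00b', then one or more of any character; then optionally a digit (captured); then one or more of one of [wj] (lazy) (non-capturing group); then one or more of a character in [h-j] (lazy) (captured); then anchored at the end.
Matches to split on: at [4:54] → 'bb1bb1bb1vvvv 7700bjl0wjbb1bb1bb1vvvvvi 00b-508jji'.
`re.split` interleaves the captured-group text with the surrounding fragments.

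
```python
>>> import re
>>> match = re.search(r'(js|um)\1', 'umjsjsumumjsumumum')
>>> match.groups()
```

('js',)

The backreference `\1` re-matches whatever the first group consumed, character for character.
`re.search` scans for the first position where the pattern succeeds.
The match spans [2:6] → 'jsjs'.
Captured: group 1 = 'js'.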